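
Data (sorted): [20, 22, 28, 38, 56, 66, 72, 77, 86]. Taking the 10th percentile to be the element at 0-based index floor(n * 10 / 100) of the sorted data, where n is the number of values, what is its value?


The dataset has n = 9 elements.
Index = floor(9 * 10 / 100) = floor(90 / 100) = floor(0.9) = 0
Counting from index 0 in the sorted data, the element at index 0 is 20.
Final answer: 20


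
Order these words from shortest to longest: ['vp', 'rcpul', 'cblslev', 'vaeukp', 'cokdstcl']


Compute lengths:
  'vp' has length 2
  'rcpul' has length 5
  'cblslev' has length 7
  'vaeukp' has length 6
  'cokdstcl' has length 8
Lengths in increasing order: 2 < 5 < 6 < 7 < 8
Listing the words in that order gives the answer.
Final answer: ['vp', 'rcpul', 'vaeukp', 'cblslev', 'cokdstcl']


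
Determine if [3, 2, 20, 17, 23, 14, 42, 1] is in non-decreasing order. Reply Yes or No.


Check consecutive pairs:
  3 <= 2? False
  2 <= 20? True
  20 <= 17? False
  17 <= 23? True
  23 <= 14? False
  14 <= 42? True
  42 <= 1? False
4 consecutive pair(s) are out of order, so the list is not sorted.
Final answer: No


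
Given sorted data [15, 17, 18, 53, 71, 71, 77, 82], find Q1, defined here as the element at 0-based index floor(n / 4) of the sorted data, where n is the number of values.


The list has n = 8 elements.
Q1 index = floor(8 / 4) = floor(2) = 2
Counting from index 0 in the sorted data, the element at index 2 is 18.
Final answer: 18


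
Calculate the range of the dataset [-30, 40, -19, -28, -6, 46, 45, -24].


Maximum value: 46
Minimum value: -30
Range = 46 - (-30) = 76
Final answer: 76


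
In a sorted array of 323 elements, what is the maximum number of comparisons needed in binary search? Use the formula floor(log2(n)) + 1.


Binary search halves the search space each step.
Maximum comparisons = floor(log2(323)) + 1
log2(323) = 8.3354
floor(log2(323)) = 8, so 8 + 1 = 9
Final answer: 9


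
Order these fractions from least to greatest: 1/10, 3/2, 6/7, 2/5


Convert to decimal for comparison:
  1/10 = 0.1
  3/2 = 1.5
  6/7 = 0.8571
  2/5 = 0.4
Decimals in increasing order: 0.1 < 0.4 < 0.8571 < 1.5
Writing each back as its fraction gives the sorted order.
Final answer: 1/10, 2/5, 6/7, 3/2


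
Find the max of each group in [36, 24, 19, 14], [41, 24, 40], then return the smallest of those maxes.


Find max of each group:
  Group 1: [36, 24, 19, 14] -> max = 36
  Group 2: [41, 24, 40] -> max = 41
Maxes: [36, 41]
Minimum of maxes = 36
Final answer: 36


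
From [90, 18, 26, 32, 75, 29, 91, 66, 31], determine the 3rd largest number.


Sort descending: [91, 90, 75, 66, 32, 31, 29, 26, 18]
The 3rd element (1-indexed) is at index 2.
Value = 75
Final answer: 75


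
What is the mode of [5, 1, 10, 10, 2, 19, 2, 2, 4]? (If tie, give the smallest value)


Count the frequency of each value:
  1 appears 1 time(s)
  2 appears 3 time(s)
  4 appears 1 time(s)
  5 appears 1 time(s)
  10 appears 2 time(s)
  19 appears 1 time(s)
Maximum frequency is 3.
Only 2 reaches that frequency, so it is the mode.
Final answer: 2


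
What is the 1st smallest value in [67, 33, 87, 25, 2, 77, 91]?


Sort ascending: [2, 25, 33, 67, 77, 87, 91]
The 1st element (1-indexed) is at index 0.
Value = 2
Final answer: 2


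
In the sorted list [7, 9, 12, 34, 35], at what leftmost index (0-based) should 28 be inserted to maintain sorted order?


List is sorted: [7, 9, 12, 34, 35]
We need the leftmost position where 28 can be inserted, i.e. the first index whose element is >= 28 (or the end of the list if none is).
Binary search with low=0, high=5 (0-based indices):
  low=0, high=5, mid=2: a[2]=12 < 28, so low = 3
  low=3, high=5, mid=4: a[4]=35 >= 28, so high = 4
  low=3, high=4, mid=3: a[3]=34 >= 28, so high = 3
Now low = high = 3, so the insertion index is 3.
Final answer: 3


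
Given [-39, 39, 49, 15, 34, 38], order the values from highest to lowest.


Original list: [-39, 39, 49, 15, 34, 38]
Repeatedly take the largest remaining element:
  Remaining [-39, 39, 49, 15, 34, 38] -> largest is 49
  Remaining [-39, 39, 15, 34, 38] -> largest is 39
  Remaining [-39, 15, 34, 38] -> largest is 38
  Remaining [-39, 15, 34] -> largest is 34
  Remaining [-39, 15] -> largest is 15
  Remaining [-39] -> largest is -39
Collecting the picks in order gives the descending list.
Final answer: [49, 39, 38, 34, 15, -39]


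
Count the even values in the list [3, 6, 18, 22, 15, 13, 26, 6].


Check each element:
  3 is odd
  6 is even
  18 is even
  22 is even
  15 is odd
  13 is odd
  26 is even
  6 is even
Evens: [6, 18, 22, 26, 6]
Count of evens = 5
Final answer: 5


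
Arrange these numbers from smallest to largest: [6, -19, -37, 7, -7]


Original list: [6, -19, -37, 7, -7]
Repeatedly take the smallest remaining element:
  Remaining [6, -19, -37, 7, -7] -> smallest is -37
  Remaining [6, -19, 7, -7] -> smallest is -19
  Remaining [6, 7, -7] -> smallest is -7
  Remaining [6, 7] -> smallest is 6
  Remaining [7] -> smallest is 7
Collecting the picks in order gives the sorted list.
Final answer: [-37, -19, -7, 6, 7]


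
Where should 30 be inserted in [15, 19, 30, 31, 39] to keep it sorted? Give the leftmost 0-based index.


List is sorted: [15, 19, 30, 31, 39]
We need the leftmost position where 30 can be inserted, i.e. the first index whose element is >= 30 (or the end of the list if none is).
Binary search with low=0, high=5 (0-based indices):
  low=0, high=5, mid=2: a[2]=30 >= 30, so high = 2
  low=0, high=2, mid=1: a[1]=19 < 30, so low = 2
Now low = high = 2, so the insertion index is 2.
Final answer: 2


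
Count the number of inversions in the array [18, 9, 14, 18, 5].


For each element, count the later elements that are smaller than it:
  18 (index 0): smaller elements after it = [9, 14, 5] -> 3
  9 (index 1): smaller elements after it = [5] -> 1
  14 (index 2): smaller elements after it = [5] -> 1
  18 (index 3): smaller elements after it = [5] -> 1
Total inversions = 3 + 1 + 1 + 1 = 6
Final answer: 6


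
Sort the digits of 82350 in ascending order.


The number 82350 has digits: 8, 2, 3, 5, 0
Sorted: 0, 2, 3, 5, 8
Joining the sorted digits gives the result.
Final answer: 02358


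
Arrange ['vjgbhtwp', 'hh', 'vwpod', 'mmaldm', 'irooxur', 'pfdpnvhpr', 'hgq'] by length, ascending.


Compute lengths:
  'vjgbhtwp' has length 8
  'hh' has length 2
  'vwpod' has length 5
  'mmaldm' has length 6
  'irooxur' has length 7
  'pfdpnvhpr' has length 9
  'hgq' has length 3
Lengths in increasing order: 2 < 3 < 5 < 6 < 7 < 8 < 9
Listing the words in that order gives the answer.
Final answer: ['hh', 'hgq', 'vwpod', 'mmaldm', 'irooxur', 'vjgbhtwp', 'pfdpnvhpr']


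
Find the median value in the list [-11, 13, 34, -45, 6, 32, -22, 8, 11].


First, sort the list: [-45, -22, -11, 6, 8, 11, 13, 32, 34]
The list has 9 elements (odd count).
The middle index is 4 (0-based), and the element there is 8.
Final answer: 8


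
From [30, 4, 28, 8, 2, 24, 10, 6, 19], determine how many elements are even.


Check each element:
  30 is even
  4 is even
  28 is even
  8 is even
  2 is even
  24 is even
  10 is even
  6 is even
  19 is odd
Evens: [30, 4, 28, 8, 2, 24, 10, 6]
Count of evens = 8
Final answer: 8


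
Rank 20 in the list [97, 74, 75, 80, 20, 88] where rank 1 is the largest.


Sort descending: [97, 88, 80, 75, 74, 20]
Find 20 in the sorted list.
20 is at position 6.
Final answer: 6


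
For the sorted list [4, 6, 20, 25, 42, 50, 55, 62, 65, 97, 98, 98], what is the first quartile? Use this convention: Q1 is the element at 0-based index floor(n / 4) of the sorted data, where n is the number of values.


The list has n = 12 elements.
Q1 index = floor(12 / 4) = floor(3) = 3
Counting from index 0 in the sorted data, the element at index 3 is 25.
Final answer: 25


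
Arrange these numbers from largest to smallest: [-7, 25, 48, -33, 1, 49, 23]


Original list: [-7, 25, 48, -33, 1, 49, 23]
Repeatedly take the largest remaining element:
  Remaining [-7, 25, 48, -33, 1, 49, 23] -> largest is 49
  Remaining [-7, 25, 48, -33, 1, 23] -> largest is 48
  Remaining [-7, 25, -33, 1, 23] -> largest is 25
  Remaining [-7, -33, 1, 23] -> largest is 23
  Remaining [-7, -33, 1] -> largest is 1
  Remaining [-7, -33] -> largest is -7
  Remaining [-33] -> largest is -33
Collecting the picks in order gives the descending list.
Final answer: [49, 48, 25, 23, 1, -7, -33]


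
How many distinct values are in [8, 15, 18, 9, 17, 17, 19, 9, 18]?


List all unique values:
Distinct values: [8, 9, 15, 17, 18, 19]
Count = 6
Final answer: 6


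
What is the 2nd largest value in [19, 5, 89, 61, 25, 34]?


Sort descending: [89, 61, 34, 25, 19, 5]
The 2nd element (1-indexed) is at index 1.
Value = 61
Final answer: 61


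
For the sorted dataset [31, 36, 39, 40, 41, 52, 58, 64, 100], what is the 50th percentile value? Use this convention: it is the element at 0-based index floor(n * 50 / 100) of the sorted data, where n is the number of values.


The dataset has n = 9 elements.
Index = floor(9 * 50 / 100) = floor(450 / 100) = floor(4.5) = 4
Counting from index 0 in the sorted data, the element at index 4 is 41.
Final answer: 41


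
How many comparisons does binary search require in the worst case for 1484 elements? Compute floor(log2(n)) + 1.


Binary search halves the search space each step.
Maximum comparisons = floor(log2(1484)) + 1
log2(1484) = 10.5353
floor(log2(1484)) = 10, so 10 + 1 = 11
Final answer: 11


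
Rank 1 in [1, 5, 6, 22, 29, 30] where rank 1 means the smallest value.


Sort ascending: [1, 5, 6, 22, 29, 30]
Find 1 in the sorted list.
1 is at position 1 (1-indexed).
Final answer: 1


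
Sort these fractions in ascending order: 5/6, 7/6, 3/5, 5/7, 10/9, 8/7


Convert to decimal for comparison:
  5/6 = 0.8333
  7/6 = 1.1667
  3/5 = 0.6
  5/7 = 0.7143
  10/9 = 1.1111
  8/7 = 1.1429
Decimals in increasing order: 0.6 < 0.7143 < 0.8333 < 1.1111 < 1.1429 < 1.1667
Writing each back as its fraction gives the sorted order.
Final answer: 3/5, 5/7, 5/6, 10/9, 8/7, 7/6


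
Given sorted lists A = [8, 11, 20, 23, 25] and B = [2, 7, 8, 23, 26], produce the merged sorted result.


List A: [8, 11, 20, 23, 25]
List B: [2, 7, 8, 23, 26]
Repeatedly compare the front elements and take the smaller:
  8 vs 2 -> take 2
  8 vs 7 -> take 7
  8 vs 8 -> take 8
  11 vs 8 -> take 8
  11 vs 23 -> take 11
  20 vs 23 -> take 20
  23 vs 23 -> take 23
  25 vs 23 -> take 23
  25 vs 26 -> take 25
  A is exhausted; append the rest of B: [26]
Final answer: [2, 7, 8, 8, 11, 20, 23, 23, 25, 26]


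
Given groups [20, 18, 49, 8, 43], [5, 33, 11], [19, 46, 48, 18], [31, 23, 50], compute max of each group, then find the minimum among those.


Find max of each group:
  Group 1: [20, 18, 49, 8, 43] -> max = 49
  Group 2: [5, 33, 11] -> max = 33
  Group 3: [19, 46, 48, 18] -> max = 48
  Group 4: [31, 23, 50] -> max = 50
Maxes: [49, 33, 48, 50]
Minimum of maxes = 33
Final answer: 33


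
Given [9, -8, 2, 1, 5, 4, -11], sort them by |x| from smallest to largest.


Compute absolute values:
  |9| = 9
  |-8| = 8
  |2| = 2
  |1| = 1
  |5| = 5
  |4| = 4
  |-11| = 11
Absolute values in increasing order: 1 < 2 < 4 < 5 < 8 < 9 < 11
Listing the original numbers in that order gives the answer.
Final answer: [1, 2, 4, 5, -8, 9, -11]


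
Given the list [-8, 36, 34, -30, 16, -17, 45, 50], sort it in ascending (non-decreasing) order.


Original list: [-8, 36, 34, -30, 16, -17, 45, 50]
Repeatedly take the smallest remaining element:
  Remaining [-8, 36, 34, -30, 16, -17, 45, 50] -> smallest is -30
  Remaining [-8, 36, 34, 16, -17, 45, 50] -> smallest is -17
  Remaining [-8, 36, 34, 16, 45, 50] -> smallest is -8
  Remaining [36, 34, 16, 45, 50] -> smallest is 16
  Remaining [36, 34, 45, 50] -> smallest is 34
  Remaining [36, 45, 50] -> smallest is 36
  Remaining [45, 50] -> smallest is 45
  Remaining [50] -> smallest is 50
Collecting the picks in order gives the sorted list.
Final answer: [-30, -17, -8, 16, 34, 36, 45, 50]


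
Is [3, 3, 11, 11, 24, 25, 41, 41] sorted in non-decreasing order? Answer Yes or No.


Check consecutive pairs:
  3 <= 3? True
  3 <= 11? True
  11 <= 11? True
  11 <= 24? True
  24 <= 25? True
  25 <= 41? True
  41 <= 41? True
Every consecutive pair is in order, so the list is non-decreasing.
Final answer: Yes


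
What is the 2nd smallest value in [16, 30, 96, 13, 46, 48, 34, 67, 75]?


Sort ascending: [13, 16, 30, 34, 46, 48, 67, 75, 96]
The 2nd element (1-indexed) is at index 1.
Value = 16
Final answer: 16


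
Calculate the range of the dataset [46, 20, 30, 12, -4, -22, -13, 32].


Maximum value: 46
Minimum value: -22
Range = 46 - (-22) = 68
Final answer: 68


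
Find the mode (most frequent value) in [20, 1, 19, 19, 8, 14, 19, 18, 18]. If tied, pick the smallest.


Count the frequency of each value:
  1 appears 1 time(s)
  8 appears 1 time(s)
  14 appears 1 time(s)
  18 appears 2 time(s)
  19 appears 3 time(s)
  20 appears 1 time(s)
Maximum frequency is 3.
Only 19 reaches that frequency, so it is the mode.
Final answer: 19


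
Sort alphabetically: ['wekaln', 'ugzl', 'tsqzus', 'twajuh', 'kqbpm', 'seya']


Compare strings character by character (the first differing letter decides):
  'kqbpm' < 'seya' since 'k' < 's' at position 1
  'seya' < 'tsqzus' since 's' < 't' at position 1
  'tsqzus' < 'twajuh' since 's' < 'w' at position 2
  'twajuh' < 'ugzl' since 't' < 'u' at position 1
  'ugzl' < 'wekaln' since 'u' < 'w' at position 1
Chaining these comparisons gives the alphabetical order.
Final answer: ['kqbpm', 'seya', 'tsqzus', 'twajuh', 'ugzl', 'wekaln']


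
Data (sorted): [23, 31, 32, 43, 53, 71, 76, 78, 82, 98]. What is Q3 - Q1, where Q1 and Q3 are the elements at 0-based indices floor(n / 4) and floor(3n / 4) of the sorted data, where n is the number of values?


The data has n = 10 elements.
Q1 index = floor(10 / 4) = floor(2.5) = 2; Q3 index = floor(3 * 10 / 4) = floor(7.5) = 7
Q1 = element at index 2 = 32
Q3 = element at index 7 = 78
IQR = 78 - 32 = 46
Final answer: 46


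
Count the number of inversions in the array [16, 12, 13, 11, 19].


For each element, count the later elements that are smaller than it:
  16 (index 0): smaller elements after it = [12, 13, 11] -> 3
  12 (index 1): smaller elements after it = [11] -> 1
  13 (index 2): smaller elements after it = [11] -> 1
  11 (index 3): smaller elements after it = [] -> 0
Total inversions = 3 + 1 + 1 + 0 = 5
Final answer: 5


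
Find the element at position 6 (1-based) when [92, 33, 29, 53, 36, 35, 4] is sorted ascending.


Sort ascending: [4, 29, 33, 35, 36, 53, 92]
The 6th element (1-indexed) is at index 5.
Value = 53
Final answer: 53


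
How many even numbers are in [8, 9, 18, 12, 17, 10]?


Check each element:
  8 is even
  9 is odd
  18 is even
  12 is even
  17 is odd
  10 is even
Evens: [8, 18, 12, 10]
Count of evens = 4
Final answer: 4


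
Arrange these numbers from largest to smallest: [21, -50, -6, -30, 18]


Original list: [21, -50, -6, -30, 18]
Repeatedly take the largest remaining element:
  Remaining [21, -50, -6, -30, 18] -> largest is 21
  Remaining [-50, -6, -30, 18] -> largest is 18
  Remaining [-50, -6, -30] -> largest is -6
  Remaining [-50, -30] -> largest is -30
  Remaining [-50] -> largest is -50
Collecting the picks in order gives the descending list.
Final answer: [21, 18, -6, -30, -50]


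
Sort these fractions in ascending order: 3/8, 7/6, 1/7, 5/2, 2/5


Convert to decimal for comparison:
  3/8 = 0.375
  7/6 = 1.1667
  1/7 = 0.1429
  5/2 = 2.5
  2/5 = 0.4
Decimals in increasing order: 0.1429 < 0.375 < 0.4 < 1.1667 < 2.5
Writing each back as its fraction gives the sorted order.
Final answer: 1/7, 3/8, 2/5, 7/6, 5/2


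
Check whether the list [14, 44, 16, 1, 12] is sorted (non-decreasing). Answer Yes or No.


Check consecutive pairs:
  14 <= 44? True
  44 <= 16? False
  16 <= 1? False
  1 <= 12? True
2 consecutive pair(s) are out of order, so the list is not sorted.
Final answer: No


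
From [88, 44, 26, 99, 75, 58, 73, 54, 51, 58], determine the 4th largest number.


Sort descending: [99, 88, 75, 73, 58, 58, 54, 51, 44, 26]
The 4th element (1-indexed) is at index 3.
Value = 73
Final answer: 73


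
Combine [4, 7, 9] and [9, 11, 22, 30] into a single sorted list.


List A: [4, 7, 9]
List B: [9, 11, 22, 30]
Repeatedly compare the front elements and take the smaller:
  4 vs 9 -> take 4
  7 vs 9 -> take 7
  9 vs 9 -> take 9
  A is exhausted; append the rest of B: [9, 11, 22, 30]
Final answer: [4, 7, 9, 9, 11, 22, 30]


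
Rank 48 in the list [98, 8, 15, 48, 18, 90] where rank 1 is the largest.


Sort descending: [98, 90, 48, 18, 15, 8]
Find 48 in the sorted list.
48 is at position 3.
Final answer: 3


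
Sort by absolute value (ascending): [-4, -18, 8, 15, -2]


Compute absolute values:
  |-4| = 4
  |-18| = 18
  |8| = 8
  |15| = 15
  |-2| = 2
Absolute values in increasing order: 2 < 4 < 8 < 15 < 18
Listing the original numbers in that order gives the answer.
Final answer: [-2, -4, 8, 15, -18]


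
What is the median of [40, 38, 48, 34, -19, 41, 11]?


First, sort the list: [-19, 11, 34, 38, 40, 41, 48]
The list has 7 elements (odd count).
The middle index is 3 (0-based), and the element there is 38.
Final answer: 38


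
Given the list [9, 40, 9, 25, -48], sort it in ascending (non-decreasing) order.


Original list: [9, 40, 9, 25, -48]
Repeatedly take the smallest remaining element:
  Remaining [9, 40, 9, 25, -48] -> smallest is -48
  Remaining [9, 40, 9, 25] -> smallest is 9
  Remaining [40, 9, 25] -> smallest is 9
  Remaining [40, 25] -> smallest is 25
  Remaining [40] -> smallest is 40
Collecting the picks in order gives the sorted list.
Final answer: [-48, 9, 9, 25, 40]


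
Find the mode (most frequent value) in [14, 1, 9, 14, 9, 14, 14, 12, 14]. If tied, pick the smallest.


Count the frequency of each value:
  1 appears 1 time(s)
  9 appears 2 time(s)
  12 appears 1 time(s)
  14 appears 5 time(s)
Maximum frequency is 5.
Only 14 reaches that frequency, so it is the mode.
Final answer: 14


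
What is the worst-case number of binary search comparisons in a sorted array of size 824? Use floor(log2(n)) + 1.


Binary search halves the search space each step.
Maximum comparisons = floor(log2(824)) + 1
log2(824) = 9.6865
floor(log2(824)) = 9, so 9 + 1 = 10
Final answer: 10


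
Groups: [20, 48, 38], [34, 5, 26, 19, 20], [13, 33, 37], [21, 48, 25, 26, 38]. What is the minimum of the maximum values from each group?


Find max of each group:
  Group 1: [20, 48, 38] -> max = 48
  Group 2: [34, 5, 26, 19, 20] -> max = 34
  Group 3: [13, 33, 37] -> max = 37
  Group 4: [21, 48, 25, 26, 38] -> max = 48
Maxes: [48, 34, 37, 48]
Minimum of maxes = 34
Final answer: 34


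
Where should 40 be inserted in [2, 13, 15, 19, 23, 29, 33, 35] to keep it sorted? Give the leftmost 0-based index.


List is sorted: [2, 13, 15, 19, 23, 29, 33, 35]
We need the leftmost position where 40 can be inserted, i.e. the first index whose element is >= 40 (or the end of the list if none is).
Binary search with low=0, high=8 (0-based indices):
  low=0, high=8, mid=4: a[4]=23 < 40, so low = 5
  low=5, high=8, mid=6: a[6]=33 < 40, so low = 7
  low=7, high=8, mid=7: a[7]=35 < 40, so low = 8
Now low = high = 8, so the insertion index is 8.
Final answer: 8


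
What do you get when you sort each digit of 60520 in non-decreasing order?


The number 60520 has digits: 6, 0, 5, 2, 0
Sorted: 0, 0, 2, 5, 6
Joining the sorted digits gives the result.
Final answer: 00256


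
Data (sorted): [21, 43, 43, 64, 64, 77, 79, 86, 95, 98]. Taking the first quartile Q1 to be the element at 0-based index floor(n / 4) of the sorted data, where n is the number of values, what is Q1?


The list has n = 10 elements.
Q1 index = floor(10 / 4) = floor(2.5) = 2
Counting from index 0 in the sorted data, the element at index 2 is 43.
Final answer: 43


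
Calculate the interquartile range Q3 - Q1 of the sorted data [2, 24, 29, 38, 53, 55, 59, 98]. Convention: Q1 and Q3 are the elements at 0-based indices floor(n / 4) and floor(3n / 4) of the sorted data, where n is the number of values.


The data has n = 8 elements.
Q1 index = floor(8 / 4) = floor(2) = 2; Q3 index = floor(3 * 8 / 4) = floor(6) = 6
Q1 = element at index 2 = 29
Q3 = element at index 6 = 59
IQR = 59 - 29 = 30
Final answer: 30


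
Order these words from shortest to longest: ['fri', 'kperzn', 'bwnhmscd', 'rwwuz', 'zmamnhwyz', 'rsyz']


Compute lengths:
  'fri' has length 3
  'kperzn' has length 6
  'bwnhmscd' has length 8
  'rwwuz' has length 5
  'zmamnhwyz' has length 9
  'rsyz' has length 4
Lengths in increasing order: 3 < 4 < 5 < 6 < 8 < 9
Listing the words in that order gives the answer.
Final answer: ['fri', 'rsyz', 'rwwuz', 'kperzn', 'bwnhmscd', 'zmamnhwyz']


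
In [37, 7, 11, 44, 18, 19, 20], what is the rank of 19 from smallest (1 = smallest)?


Sort ascending: [7, 11, 18, 19, 20, 37, 44]
Find 19 in the sorted list.
19 is at position 4 (1-indexed).
Final answer: 4


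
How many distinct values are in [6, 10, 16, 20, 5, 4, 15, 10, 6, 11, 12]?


List all unique values:
Distinct values: [4, 5, 6, 10, 11, 12, 15, 16, 20]
Count = 9
Final answer: 9


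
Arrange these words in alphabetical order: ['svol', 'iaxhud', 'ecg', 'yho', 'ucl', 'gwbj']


Compare strings character by character (the first differing letter decides):
  'ecg' < 'gwbj' since 'e' < 'g' at position 1
  'gwbj' < 'iaxhud' since 'g' < 'i' at position 1
  'iaxhud' < 'svol' since 'i' < 's' at position 1
  'svol' < 'ucl' since 's' < 'u' at position 1
  'ucl' < 'yho' since 'u' < 'y' at position 1
Chaining these comparisons gives the alphabetical order.
Final answer: ['ecg', 'gwbj', 'iaxhud', 'svol', 'ucl', 'yho']


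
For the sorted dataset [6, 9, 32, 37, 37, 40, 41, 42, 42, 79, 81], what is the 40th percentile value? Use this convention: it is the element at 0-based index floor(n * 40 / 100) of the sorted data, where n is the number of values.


The dataset has n = 11 elements.
Index = floor(11 * 40 / 100) = floor(440 / 100) = floor(4.4) = 4
Counting from index 0 in the sorted data, the element at index 4 is 37.
Final answer: 37


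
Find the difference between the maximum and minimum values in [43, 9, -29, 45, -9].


Maximum value: 45
Minimum value: -29
Range = 45 - (-29) = 74
Final answer: 74


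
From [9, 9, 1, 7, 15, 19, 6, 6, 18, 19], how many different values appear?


List all unique values:
Distinct values: [1, 6, 7, 9, 15, 18, 19]
Count = 7
Final answer: 7


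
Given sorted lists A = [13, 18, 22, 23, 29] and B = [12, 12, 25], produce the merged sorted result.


List A: [13, 18, 22, 23, 29]
List B: [12, 12, 25]
Repeatedly compare the front elements and take the smaller:
  13 vs 12 -> take 12
  13 vs 12 -> take 12
  13 vs 25 -> take 13
  18 vs 25 -> take 18
  22 vs 25 -> take 22
  23 vs 25 -> take 23
  29 vs 25 -> take 25
  B is exhausted; append the rest of A: [29]
Final answer: [12, 12, 13, 18, 22, 23, 25, 29]


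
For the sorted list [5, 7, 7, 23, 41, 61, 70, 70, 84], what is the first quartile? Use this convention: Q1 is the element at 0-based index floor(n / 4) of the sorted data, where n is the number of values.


The list has n = 9 elements.
Q1 index = floor(9 / 4) = floor(2.25) = 2
Counting from index 0 in the sorted data, the element at index 2 is 7.
Final answer: 7


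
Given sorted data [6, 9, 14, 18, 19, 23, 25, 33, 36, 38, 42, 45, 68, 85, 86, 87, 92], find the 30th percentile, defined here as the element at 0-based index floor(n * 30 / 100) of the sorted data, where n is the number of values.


The dataset has n = 17 elements.
Index = floor(17 * 30 / 100) = floor(510 / 100) = floor(5.1) = 5
Counting from index 0 in the sorted data, the element at index 5 is 23.
Final answer: 23


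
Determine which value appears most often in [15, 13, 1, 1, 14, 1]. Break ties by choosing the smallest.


Count the frequency of each value:
  1 appears 3 time(s)
  13 appears 1 time(s)
  14 appears 1 time(s)
  15 appears 1 time(s)
Maximum frequency is 3.
Only 1 reaches that frequency, so it is the mode.
Final answer: 1


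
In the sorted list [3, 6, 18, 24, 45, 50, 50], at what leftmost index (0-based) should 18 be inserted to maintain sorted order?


List is sorted: [3, 6, 18, 24, 45, 50, 50]
We need the leftmost position where 18 can be inserted, i.e. the first index whose element is >= 18 (or the end of the list if none is).
Binary search with low=0, high=7 (0-based indices):
  low=0, high=7, mid=3: a[3]=24 >= 18, so high = 3
  low=0, high=3, mid=1: a[1]=6 < 18, so low = 2
  low=2, high=3, mid=2: a[2]=18 >= 18, so high = 2
Now low = high = 2, so the insertion index is 2.
Final answer: 2


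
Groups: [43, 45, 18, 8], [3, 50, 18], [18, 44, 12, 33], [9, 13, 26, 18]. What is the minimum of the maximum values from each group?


Find max of each group:
  Group 1: [43, 45, 18, 8] -> max = 45
  Group 2: [3, 50, 18] -> max = 50
  Group 3: [18, 44, 12, 33] -> max = 44
  Group 4: [9, 13, 26, 18] -> max = 26
Maxes: [45, 50, 44, 26]
Minimum of maxes = 26
Final answer: 26


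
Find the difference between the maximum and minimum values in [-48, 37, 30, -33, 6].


Maximum value: 37
Minimum value: -48
Range = 37 - (-48) = 85
Final answer: 85


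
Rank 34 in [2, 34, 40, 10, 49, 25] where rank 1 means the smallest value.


Sort ascending: [2, 10, 25, 34, 40, 49]
Find 34 in the sorted list.
34 is at position 4 (1-indexed).
Final answer: 4


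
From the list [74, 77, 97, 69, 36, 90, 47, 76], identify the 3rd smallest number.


Sort ascending: [36, 47, 69, 74, 76, 77, 90, 97]
The 3rd element (1-indexed) is at index 2.
Value = 69
Final answer: 69


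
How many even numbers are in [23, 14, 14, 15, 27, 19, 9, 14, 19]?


Check each element:
  23 is odd
  14 is even
  14 is even
  15 is odd
  27 is odd
  19 is odd
  9 is odd
  14 is even
  19 is odd
Evens: [14, 14, 14]
Count of evens = 3
Final answer: 3


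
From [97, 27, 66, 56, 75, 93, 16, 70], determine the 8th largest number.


Sort descending: [97, 93, 75, 70, 66, 56, 27, 16]
The 8th element (1-indexed) is at index 7.
Value = 16
Final answer: 16


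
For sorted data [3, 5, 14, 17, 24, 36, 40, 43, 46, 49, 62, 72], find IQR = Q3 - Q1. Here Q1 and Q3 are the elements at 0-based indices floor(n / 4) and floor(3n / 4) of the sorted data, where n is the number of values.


The data has n = 12 elements.
Q1 index = floor(12 / 4) = floor(3) = 3; Q3 index = floor(3 * 12 / 4) = floor(9) = 9
Q1 = element at index 3 = 17
Q3 = element at index 9 = 49
IQR = 49 - 17 = 32
Final answer: 32


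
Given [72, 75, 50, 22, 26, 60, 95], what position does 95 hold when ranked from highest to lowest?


Sort descending: [95, 75, 72, 60, 50, 26, 22]
Find 95 in the sorted list.
95 is at position 1.
Final answer: 1


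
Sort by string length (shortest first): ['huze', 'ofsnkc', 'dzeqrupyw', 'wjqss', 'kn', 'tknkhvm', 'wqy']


Compute lengths:
  'huze' has length 4
  'ofsnkc' has length 6
  'dzeqrupyw' has length 9
  'wjqss' has length 5
  'kn' has length 2
  'tknkhvm' has length 7
  'wqy' has length 3
Lengths in increasing order: 2 < 3 < 4 < 5 < 6 < 7 < 9
Listing the words in that order gives the answer.
Final answer: ['kn', 'wqy', 'huze', 'wjqss', 'ofsnkc', 'tknkhvm', 'dzeqrupyw']


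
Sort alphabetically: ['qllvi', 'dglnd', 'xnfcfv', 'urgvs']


Compare strings character by character (the first differing letter decides):
  'dglnd' < 'qllvi' since 'd' < 'q' at position 1
  'qllvi' < 'urgvs' since 'q' < 'u' at position 1
  'urgvs' < 'xnfcfv' since 'u' < 'x' at position 1
Chaining these comparisons gives the alphabetical order.
Final answer: ['dglnd', 'qllvi', 'urgvs', 'xnfcfv']


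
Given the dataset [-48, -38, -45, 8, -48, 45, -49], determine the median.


First, sort the list: [-49, -48, -48, -45, -38, 8, 45]
The list has 7 elements (odd count).
The middle index is 3 (0-based), and the element there is -45.
Final answer: -45


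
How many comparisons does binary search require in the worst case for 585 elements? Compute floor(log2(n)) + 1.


Binary search halves the search space each step.
Maximum comparisons = floor(log2(585)) + 1
log2(585) = 9.1923
floor(log2(585)) = 9, so 9 + 1 = 10
Final answer: 10


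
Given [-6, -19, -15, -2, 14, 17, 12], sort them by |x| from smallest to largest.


Compute absolute values:
  |-6| = 6
  |-19| = 19
  |-15| = 15
  |-2| = 2
  |14| = 14
  |17| = 17
  |12| = 12
Absolute values in increasing order: 2 < 6 < 12 < 14 < 15 < 17 < 19
Listing the original numbers in that order gives the answer.
Final answer: [-2, -6, 12, 14, -15, 17, -19]


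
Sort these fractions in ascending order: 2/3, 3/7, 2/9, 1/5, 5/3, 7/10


Convert to decimal for comparison:
  2/3 = 0.6667
  3/7 = 0.4286
  2/9 = 0.2222
  1/5 = 0.2
  5/3 = 1.6667
  7/10 = 0.7
Decimals in increasing order: 0.2 < 0.2222 < 0.4286 < 0.6667 < 0.7 < 1.6667
Writing each back as its fraction gives the sorted order.
Final answer: 1/5, 2/9, 3/7, 2/3, 7/10, 5/3


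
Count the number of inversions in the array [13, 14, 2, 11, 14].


For each element, count the later elements that are smaller than it:
  13 (index 0): smaller elements after it = [2, 11] -> 2
  14 (index 1): smaller elements after it = [2, 11] -> 2
  2 (index 2): smaller elements after it = [] -> 0
  11 (index 3): smaller elements after it = [] -> 0
Total inversions = 2 + 2 + 0 + 0 = 4
Final answer: 4


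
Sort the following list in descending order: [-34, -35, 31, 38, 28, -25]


Original list: [-34, -35, 31, 38, 28, -25]
Repeatedly take the largest remaining element:
  Remaining [-34, -35, 31, 38, 28, -25] -> largest is 38
  Remaining [-34, -35, 31, 28, -25] -> largest is 31
  Remaining [-34, -35, 28, -25] -> largest is 28
  Remaining [-34, -35, -25] -> largest is -25
  Remaining [-34, -35] -> largest is -34
  Remaining [-35] -> largest is -35
Collecting the picks in order gives the descending list.
Final answer: [38, 31, 28, -25, -34, -35]


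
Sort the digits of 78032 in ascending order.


The number 78032 has digits: 7, 8, 0, 3, 2
Sorted: 0, 2, 3, 7, 8
Joining the sorted digits gives the result.
Final answer: 02378


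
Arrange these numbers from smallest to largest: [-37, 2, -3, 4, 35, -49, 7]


Original list: [-37, 2, -3, 4, 35, -49, 7]
Repeatedly take the smallest remaining element:
  Remaining [-37, 2, -3, 4, 35, -49, 7] -> smallest is -49
  Remaining [-37, 2, -3, 4, 35, 7] -> smallest is -37
  Remaining [2, -3, 4, 35, 7] -> smallest is -3
  Remaining [2, 4, 35, 7] -> smallest is 2
  Remaining [4, 35, 7] -> smallest is 4
  Remaining [35, 7] -> smallest is 7
  Remaining [35] -> smallest is 35
Collecting the picks in order gives the sorted list.
Final answer: [-49, -37, -3, 2, 4, 7, 35]


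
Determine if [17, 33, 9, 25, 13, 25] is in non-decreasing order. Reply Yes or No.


Check consecutive pairs:
  17 <= 33? True
  33 <= 9? False
  9 <= 25? True
  25 <= 13? False
  13 <= 25? True
2 consecutive pair(s) are out of order, so the list is not sorted.
Final answer: No


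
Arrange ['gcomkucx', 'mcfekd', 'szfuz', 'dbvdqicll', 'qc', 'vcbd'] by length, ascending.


Compute lengths:
  'gcomkucx' has length 8
  'mcfekd' has length 6
  'szfuz' has length 5
  'dbvdqicll' has length 9
  'qc' has length 2
  'vcbd' has length 4
Lengths in increasing order: 2 < 4 < 5 < 6 < 8 < 9
Listing the words in that order gives the answer.
Final answer: ['qc', 'vcbd', 'szfuz', 'mcfekd', 'gcomkucx', 'dbvdqicll']


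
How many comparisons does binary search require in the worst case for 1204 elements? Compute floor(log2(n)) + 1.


Binary search halves the search space each step.
Maximum comparisons = floor(log2(1204)) + 1
log2(1204) = 10.2336
floor(log2(1204)) = 10, so 10 + 1 = 11
Final answer: 11


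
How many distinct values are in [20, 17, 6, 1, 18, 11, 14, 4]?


List all unique values:
Distinct values: [1, 4, 6, 11, 14, 17, 18, 20]
Count = 8
Final answer: 8


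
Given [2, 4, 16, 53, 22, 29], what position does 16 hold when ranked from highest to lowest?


Sort descending: [53, 29, 22, 16, 4, 2]
Find 16 in the sorted list.
16 is at position 4.
Final answer: 4


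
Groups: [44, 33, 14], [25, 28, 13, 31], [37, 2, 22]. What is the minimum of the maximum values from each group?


Find max of each group:
  Group 1: [44, 33, 14] -> max = 44
  Group 2: [25, 28, 13, 31] -> max = 31
  Group 3: [37, 2, 22] -> max = 37
Maxes: [44, 31, 37]
Minimum of maxes = 31
Final answer: 31


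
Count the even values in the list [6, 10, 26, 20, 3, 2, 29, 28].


Check each element:
  6 is even
  10 is even
  26 is even
  20 is even
  3 is odd
  2 is even
  29 is odd
  28 is even
Evens: [6, 10, 26, 20, 2, 28]
Count of evens = 6
Final answer: 6


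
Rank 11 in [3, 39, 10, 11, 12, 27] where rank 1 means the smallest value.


Sort ascending: [3, 10, 11, 12, 27, 39]
Find 11 in the sorted list.
11 is at position 3 (1-indexed).
Final answer: 3


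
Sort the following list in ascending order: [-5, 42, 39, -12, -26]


Original list: [-5, 42, 39, -12, -26]
Repeatedly take the smallest remaining element:
  Remaining [-5, 42, 39, -12, -26] -> smallest is -26
  Remaining [-5, 42, 39, -12] -> smallest is -12
  Remaining [-5, 42, 39] -> smallest is -5
  Remaining [42, 39] -> smallest is 39
  Remaining [42] -> smallest is 42
Collecting the picks in order gives the sorted list.
Final answer: [-26, -12, -5, 39, 42]


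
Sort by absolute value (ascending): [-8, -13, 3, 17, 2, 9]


Compute absolute values:
  |-8| = 8
  |-13| = 13
  |3| = 3
  |17| = 17
  |2| = 2
  |9| = 9
Absolute values in increasing order: 2 < 3 < 8 < 9 < 13 < 17
Listing the original numbers in that order gives the answer.
Final answer: [2, 3, -8, 9, -13, 17]


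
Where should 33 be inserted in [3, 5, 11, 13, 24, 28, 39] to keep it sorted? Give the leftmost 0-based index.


List is sorted: [3, 5, 11, 13, 24, 28, 39]
We need the leftmost position where 33 can be inserted, i.e. the first index whose element is >= 33 (or the end of the list if none is).
Binary search with low=0, high=7 (0-based indices):
  low=0, high=7, mid=3: a[3]=13 < 33, so low = 4
  low=4, high=7, mid=5: a[5]=28 < 33, so low = 6
  low=6, high=7, mid=6: a[6]=39 >= 33, so high = 6
Now low = high = 6, so the insertion index is 6.
Final answer: 6


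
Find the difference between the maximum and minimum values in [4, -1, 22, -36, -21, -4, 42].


Maximum value: 42
Minimum value: -36
Range = 42 - (-36) = 78
Final answer: 78


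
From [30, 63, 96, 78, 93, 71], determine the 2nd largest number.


Sort descending: [96, 93, 78, 71, 63, 30]
The 2nd element (1-indexed) is at index 1.
Value = 93
Final answer: 93


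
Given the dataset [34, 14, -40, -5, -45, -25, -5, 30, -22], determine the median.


First, sort the list: [-45, -40, -25, -22, -5, -5, 14, 30, 34]
The list has 9 elements (odd count).
The middle index is 4 (0-based), and the element there is -5.
Final answer: -5


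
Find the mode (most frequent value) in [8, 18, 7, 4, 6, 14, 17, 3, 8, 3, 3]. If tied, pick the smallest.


Count the frequency of each value:
  3 appears 3 time(s)
  4 appears 1 time(s)
  6 appears 1 time(s)
  7 appears 1 time(s)
  8 appears 2 time(s)
  14 appears 1 time(s)
  17 appears 1 time(s)
  18 appears 1 time(s)
Maximum frequency is 3.
Only 3 reaches that frequency, so it is the mode.
Final answer: 3


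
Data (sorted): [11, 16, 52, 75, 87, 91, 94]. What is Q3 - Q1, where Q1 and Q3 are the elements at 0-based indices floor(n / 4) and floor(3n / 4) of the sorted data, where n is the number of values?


The data has n = 7 elements.
Q1 index = floor(7 / 4) = floor(1.75) = 1; Q3 index = floor(3 * 7 / 4) = floor(5.25) = 5
Q1 = element at index 1 = 16
Q3 = element at index 5 = 91
IQR = 91 - 16 = 75
Final answer: 75


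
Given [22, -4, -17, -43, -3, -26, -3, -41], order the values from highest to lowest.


Original list: [22, -4, -17, -43, -3, -26, -3, -41]
Repeatedly take the largest remaining element:
  Remaining [22, -4, -17, -43, -3, -26, -3, -41] -> largest is 22
  Remaining [-4, -17, -43, -3, -26, -3, -41] -> largest is -3
  Remaining [-4, -17, -43, -26, -3, -41] -> largest is -3
  Remaining [-4, -17, -43, -26, -41] -> largest is -4
  Remaining [-17, -43, -26, -41] -> largest is -17
  Remaining [-43, -26, -41] -> largest is -26
  Remaining [-43, -41] -> largest is -41
  Remaining [-43] -> largest is -43
Collecting the picks in order gives the descending list.
Final answer: [22, -3, -3, -4, -17, -26, -41, -43]


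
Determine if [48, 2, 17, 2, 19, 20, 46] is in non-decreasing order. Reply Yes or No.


Check consecutive pairs:
  48 <= 2? False
  2 <= 17? True
  17 <= 2? False
  2 <= 19? True
  19 <= 20? True
  20 <= 46? True
2 consecutive pair(s) are out of order, so the list is not sorted.
Final answer: No


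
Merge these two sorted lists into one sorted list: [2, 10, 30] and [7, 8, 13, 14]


List A: [2, 10, 30]
List B: [7, 8, 13, 14]
Repeatedly compare the front elements and take the smaller:
  2 vs 7 -> take 2
  10 vs 7 -> take 7
  10 vs 8 -> take 8
  10 vs 13 -> take 10
  30 vs 13 -> take 13
  30 vs 14 -> take 14
  B is exhausted; append the rest of A: [30]
Final answer: [2, 7, 8, 10, 13, 14, 30]


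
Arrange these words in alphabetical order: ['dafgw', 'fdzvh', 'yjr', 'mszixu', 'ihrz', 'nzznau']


Compare strings character by character (the first differing letter decides):
  'dafgw' < 'fdzvh' since 'd' < 'f' at position 1
  'fdzvh' < 'ihrz' since 'f' < 'i' at position 1
  'ihrz' < 'mszixu' since 'i' < 'm' at position 1
  'mszixu' < 'nzznau' since 'm' < 'n' at position 1
  'nzznau' < 'yjr' since 'n' < 'y' at position 1
Chaining these comparisons gives the alphabetical order.
Final answer: ['dafgw', 'fdzvh', 'ihrz', 'mszixu', 'nzznau', 'yjr']


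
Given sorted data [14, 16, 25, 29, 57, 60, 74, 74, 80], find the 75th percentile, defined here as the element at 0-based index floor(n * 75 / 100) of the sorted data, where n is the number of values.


The dataset has n = 9 elements.
Index = floor(9 * 75 / 100) = floor(675 / 100) = floor(6.75) = 6
Counting from index 0 in the sorted data, the element at index 6 is 74.
Final answer: 74


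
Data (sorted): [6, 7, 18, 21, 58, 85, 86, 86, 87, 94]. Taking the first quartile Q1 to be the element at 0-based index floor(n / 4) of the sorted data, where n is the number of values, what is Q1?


The list has n = 10 elements.
Q1 index = floor(10 / 4) = floor(2.5) = 2
Counting from index 0 in the sorted data, the element at index 2 is 18.
Final answer: 18


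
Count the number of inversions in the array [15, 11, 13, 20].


For each element, count the later elements that are smaller than it:
  15 (index 0): smaller elements after it = [11, 13] -> 2
  11 (index 1): smaller elements after it = [] -> 0
  13 (index 2): smaller elements after it = [] -> 0
Total inversions = 2 + 0 + 0 = 2
Final answer: 2


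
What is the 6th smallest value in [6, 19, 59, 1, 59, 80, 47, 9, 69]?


Sort ascending: [1, 6, 9, 19, 47, 59, 59, 69, 80]
The 6th element (1-indexed) is at index 5.
Value = 59
Final answer: 59


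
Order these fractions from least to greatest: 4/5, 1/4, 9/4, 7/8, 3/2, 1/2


Convert to decimal for comparison:
  4/5 = 0.8
  1/4 = 0.25
  9/4 = 2.25
  7/8 = 0.875
  3/2 = 1.5
  1/2 = 0.5
Decimals in increasing order: 0.25 < 0.5 < 0.8 < 0.875 < 1.5 < 2.25
Writing each back as its fraction gives the sorted order.
Final answer: 1/4, 1/2, 4/5, 7/8, 3/2, 9/4


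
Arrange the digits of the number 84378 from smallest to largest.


The number 84378 has digits: 8, 4, 3, 7, 8
Sorted: 3, 4, 7, 8, 8
Joining the sorted digits gives the result.
Final answer: 34788


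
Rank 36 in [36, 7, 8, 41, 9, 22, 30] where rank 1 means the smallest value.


Sort ascending: [7, 8, 9, 22, 30, 36, 41]
Find 36 in the sorted list.
36 is at position 6 (1-indexed).
Final answer: 6


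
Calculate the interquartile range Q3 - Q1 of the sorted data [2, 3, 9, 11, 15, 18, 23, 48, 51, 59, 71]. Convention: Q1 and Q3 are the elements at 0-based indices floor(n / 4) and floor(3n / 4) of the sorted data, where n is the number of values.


The data has n = 11 elements.
Q1 index = floor(11 / 4) = floor(2.75) = 2; Q3 index = floor(3 * 11 / 4) = floor(8.25) = 8
Q1 = element at index 2 = 9
Q3 = element at index 8 = 51
IQR = 51 - 9 = 42
Final answer: 42
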